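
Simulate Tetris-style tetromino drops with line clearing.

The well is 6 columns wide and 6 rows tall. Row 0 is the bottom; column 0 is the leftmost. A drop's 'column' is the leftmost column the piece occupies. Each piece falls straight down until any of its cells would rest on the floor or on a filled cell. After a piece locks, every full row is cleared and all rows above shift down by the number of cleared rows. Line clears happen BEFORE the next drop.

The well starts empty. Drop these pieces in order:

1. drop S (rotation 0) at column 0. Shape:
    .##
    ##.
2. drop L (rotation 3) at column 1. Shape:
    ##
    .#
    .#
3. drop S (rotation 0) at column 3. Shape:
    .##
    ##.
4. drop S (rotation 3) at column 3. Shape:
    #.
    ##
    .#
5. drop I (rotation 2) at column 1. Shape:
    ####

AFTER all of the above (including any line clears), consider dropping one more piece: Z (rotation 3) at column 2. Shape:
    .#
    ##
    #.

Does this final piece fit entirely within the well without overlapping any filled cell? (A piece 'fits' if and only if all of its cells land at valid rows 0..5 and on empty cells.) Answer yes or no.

Drop 1: S rot0 at col 0 lands with bottom-row=0; cleared 0 line(s) (total 0); column heights now [1 2 2 0 0 0], max=2
Drop 2: L rot3 at col 1 lands with bottom-row=2; cleared 0 line(s) (total 0); column heights now [1 5 5 0 0 0], max=5
Drop 3: S rot0 at col 3 lands with bottom-row=0; cleared 0 line(s) (total 0); column heights now [1 5 5 1 2 2], max=5
Drop 4: S rot3 at col 3 lands with bottom-row=2; cleared 0 line(s) (total 0); column heights now [1 5 5 5 4 2], max=5
Drop 5: I rot2 at col 1 lands with bottom-row=5; cleared 0 line(s) (total 0); column heights now [1 6 6 6 6 2], max=6
Test piece Z rot3 at col 2 (width 2): heights before test = [1 6 6 6 6 2]; fits = False

Answer: no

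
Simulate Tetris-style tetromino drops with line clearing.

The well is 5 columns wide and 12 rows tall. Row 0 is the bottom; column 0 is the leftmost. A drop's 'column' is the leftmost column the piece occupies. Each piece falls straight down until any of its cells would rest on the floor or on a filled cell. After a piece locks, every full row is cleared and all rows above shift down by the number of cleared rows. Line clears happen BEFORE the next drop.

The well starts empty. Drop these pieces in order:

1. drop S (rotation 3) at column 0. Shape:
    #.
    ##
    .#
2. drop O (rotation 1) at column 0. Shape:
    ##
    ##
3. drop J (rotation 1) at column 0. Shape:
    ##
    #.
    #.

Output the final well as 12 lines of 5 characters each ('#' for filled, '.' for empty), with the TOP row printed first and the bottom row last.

Drop 1: S rot3 at col 0 lands with bottom-row=0; cleared 0 line(s) (total 0); column heights now [3 2 0 0 0], max=3
Drop 2: O rot1 at col 0 lands with bottom-row=3; cleared 0 line(s) (total 0); column heights now [5 5 0 0 0], max=5
Drop 3: J rot1 at col 0 lands with bottom-row=5; cleared 0 line(s) (total 0); column heights now [8 8 0 0 0], max=8

Answer: .....
.....
.....
.....
##...
#....
#....
##...
##...
#....
##...
.#...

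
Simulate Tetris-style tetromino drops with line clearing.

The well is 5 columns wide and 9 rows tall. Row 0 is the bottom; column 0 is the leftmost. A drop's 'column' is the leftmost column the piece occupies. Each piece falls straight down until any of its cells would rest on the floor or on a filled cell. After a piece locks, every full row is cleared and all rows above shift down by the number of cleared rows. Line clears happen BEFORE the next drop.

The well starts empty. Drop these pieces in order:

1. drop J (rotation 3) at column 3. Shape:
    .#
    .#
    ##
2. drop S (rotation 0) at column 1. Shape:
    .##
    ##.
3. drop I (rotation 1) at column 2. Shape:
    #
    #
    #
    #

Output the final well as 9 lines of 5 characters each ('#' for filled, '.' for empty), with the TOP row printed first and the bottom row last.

Answer: .....
.....
.....
..#..
..#..
..#..
..#.#
..###
.####

Derivation:
Drop 1: J rot3 at col 3 lands with bottom-row=0; cleared 0 line(s) (total 0); column heights now [0 0 0 1 3], max=3
Drop 2: S rot0 at col 1 lands with bottom-row=0; cleared 0 line(s) (total 0); column heights now [0 1 2 2 3], max=3
Drop 3: I rot1 at col 2 lands with bottom-row=2; cleared 0 line(s) (total 0); column heights now [0 1 6 2 3], max=6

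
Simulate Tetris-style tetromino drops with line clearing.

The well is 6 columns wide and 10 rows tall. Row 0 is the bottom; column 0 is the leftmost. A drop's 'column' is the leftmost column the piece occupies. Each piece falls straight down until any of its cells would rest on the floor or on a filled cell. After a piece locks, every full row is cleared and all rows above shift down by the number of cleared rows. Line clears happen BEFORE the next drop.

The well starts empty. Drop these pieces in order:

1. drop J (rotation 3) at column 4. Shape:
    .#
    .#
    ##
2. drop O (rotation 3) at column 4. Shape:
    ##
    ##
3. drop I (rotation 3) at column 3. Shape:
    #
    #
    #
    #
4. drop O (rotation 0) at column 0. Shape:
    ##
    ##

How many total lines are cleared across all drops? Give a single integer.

Answer: 0

Derivation:
Drop 1: J rot3 at col 4 lands with bottom-row=0; cleared 0 line(s) (total 0); column heights now [0 0 0 0 1 3], max=3
Drop 2: O rot3 at col 4 lands with bottom-row=3; cleared 0 line(s) (total 0); column heights now [0 0 0 0 5 5], max=5
Drop 3: I rot3 at col 3 lands with bottom-row=0; cleared 0 line(s) (total 0); column heights now [0 0 0 4 5 5], max=5
Drop 4: O rot0 at col 0 lands with bottom-row=0; cleared 0 line(s) (total 0); column heights now [2 2 0 4 5 5], max=5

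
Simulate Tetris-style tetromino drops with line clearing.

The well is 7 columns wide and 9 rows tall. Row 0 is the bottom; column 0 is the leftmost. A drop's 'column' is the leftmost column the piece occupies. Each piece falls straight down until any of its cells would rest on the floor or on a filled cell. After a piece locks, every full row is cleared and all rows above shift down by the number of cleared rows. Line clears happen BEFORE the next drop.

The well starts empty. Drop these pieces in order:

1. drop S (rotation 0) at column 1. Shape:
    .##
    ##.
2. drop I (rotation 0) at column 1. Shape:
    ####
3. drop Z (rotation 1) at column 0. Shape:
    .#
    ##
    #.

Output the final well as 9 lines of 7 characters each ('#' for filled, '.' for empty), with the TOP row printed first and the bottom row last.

Answer: .......
.......
.......
.......
.#.....
##.....
#####..
..##...
.##....

Derivation:
Drop 1: S rot0 at col 1 lands with bottom-row=0; cleared 0 line(s) (total 0); column heights now [0 1 2 2 0 0 0], max=2
Drop 2: I rot0 at col 1 lands with bottom-row=2; cleared 0 line(s) (total 0); column heights now [0 3 3 3 3 0 0], max=3
Drop 3: Z rot1 at col 0 lands with bottom-row=2; cleared 0 line(s) (total 0); column heights now [4 5 3 3 3 0 0], max=5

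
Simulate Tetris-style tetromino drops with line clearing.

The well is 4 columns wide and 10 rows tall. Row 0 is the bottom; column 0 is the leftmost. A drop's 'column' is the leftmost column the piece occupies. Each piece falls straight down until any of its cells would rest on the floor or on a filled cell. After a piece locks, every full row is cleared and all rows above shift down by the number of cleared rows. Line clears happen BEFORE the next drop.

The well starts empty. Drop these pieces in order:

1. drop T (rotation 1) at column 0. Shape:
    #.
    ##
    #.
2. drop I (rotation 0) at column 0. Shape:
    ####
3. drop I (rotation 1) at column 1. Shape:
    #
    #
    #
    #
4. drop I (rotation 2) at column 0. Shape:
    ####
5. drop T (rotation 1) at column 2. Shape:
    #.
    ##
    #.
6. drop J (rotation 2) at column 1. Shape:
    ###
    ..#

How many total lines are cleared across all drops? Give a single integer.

Drop 1: T rot1 at col 0 lands with bottom-row=0; cleared 0 line(s) (total 0); column heights now [3 2 0 0], max=3
Drop 2: I rot0 at col 0 lands with bottom-row=3; cleared 1 line(s) (total 1); column heights now [3 2 0 0], max=3
Drop 3: I rot1 at col 1 lands with bottom-row=2; cleared 0 line(s) (total 1); column heights now [3 6 0 0], max=6
Drop 4: I rot2 at col 0 lands with bottom-row=6; cleared 1 line(s) (total 2); column heights now [3 6 0 0], max=6
Drop 5: T rot1 at col 2 lands with bottom-row=0; cleared 1 line(s) (total 3); column heights now [2 5 2 0], max=5
Drop 6: J rot2 at col 1 lands with bottom-row=4; cleared 0 line(s) (total 3); column heights now [2 6 6 6], max=6

Answer: 3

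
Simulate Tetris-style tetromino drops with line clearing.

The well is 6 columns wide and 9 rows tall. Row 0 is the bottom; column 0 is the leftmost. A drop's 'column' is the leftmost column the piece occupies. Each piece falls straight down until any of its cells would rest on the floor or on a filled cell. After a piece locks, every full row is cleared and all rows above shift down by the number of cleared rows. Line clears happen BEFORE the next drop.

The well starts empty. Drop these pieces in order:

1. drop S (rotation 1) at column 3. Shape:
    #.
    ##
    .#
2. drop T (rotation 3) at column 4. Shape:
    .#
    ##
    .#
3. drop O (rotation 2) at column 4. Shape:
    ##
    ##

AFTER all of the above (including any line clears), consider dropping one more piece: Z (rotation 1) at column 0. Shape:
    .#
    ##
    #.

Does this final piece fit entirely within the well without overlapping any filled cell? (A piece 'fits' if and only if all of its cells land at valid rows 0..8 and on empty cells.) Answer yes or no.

Answer: yes

Derivation:
Drop 1: S rot1 at col 3 lands with bottom-row=0; cleared 0 line(s) (total 0); column heights now [0 0 0 3 2 0], max=3
Drop 2: T rot3 at col 4 lands with bottom-row=1; cleared 0 line(s) (total 0); column heights now [0 0 0 3 3 4], max=4
Drop 3: O rot2 at col 4 lands with bottom-row=4; cleared 0 line(s) (total 0); column heights now [0 0 0 3 6 6], max=6
Test piece Z rot1 at col 0 (width 2): heights before test = [0 0 0 3 6 6]; fits = True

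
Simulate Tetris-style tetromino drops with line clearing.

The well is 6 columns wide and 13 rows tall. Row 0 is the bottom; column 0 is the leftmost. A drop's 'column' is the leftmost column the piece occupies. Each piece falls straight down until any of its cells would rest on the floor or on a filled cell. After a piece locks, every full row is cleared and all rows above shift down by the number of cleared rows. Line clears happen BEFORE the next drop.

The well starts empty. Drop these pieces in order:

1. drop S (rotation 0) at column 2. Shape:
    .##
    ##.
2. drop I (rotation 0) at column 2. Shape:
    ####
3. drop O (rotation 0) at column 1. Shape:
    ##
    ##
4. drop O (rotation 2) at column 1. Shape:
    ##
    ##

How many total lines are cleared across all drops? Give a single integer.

Answer: 0

Derivation:
Drop 1: S rot0 at col 2 lands with bottom-row=0; cleared 0 line(s) (total 0); column heights now [0 0 1 2 2 0], max=2
Drop 2: I rot0 at col 2 lands with bottom-row=2; cleared 0 line(s) (total 0); column heights now [0 0 3 3 3 3], max=3
Drop 3: O rot0 at col 1 lands with bottom-row=3; cleared 0 line(s) (total 0); column heights now [0 5 5 3 3 3], max=5
Drop 4: O rot2 at col 1 lands with bottom-row=5; cleared 0 line(s) (total 0); column heights now [0 7 7 3 3 3], max=7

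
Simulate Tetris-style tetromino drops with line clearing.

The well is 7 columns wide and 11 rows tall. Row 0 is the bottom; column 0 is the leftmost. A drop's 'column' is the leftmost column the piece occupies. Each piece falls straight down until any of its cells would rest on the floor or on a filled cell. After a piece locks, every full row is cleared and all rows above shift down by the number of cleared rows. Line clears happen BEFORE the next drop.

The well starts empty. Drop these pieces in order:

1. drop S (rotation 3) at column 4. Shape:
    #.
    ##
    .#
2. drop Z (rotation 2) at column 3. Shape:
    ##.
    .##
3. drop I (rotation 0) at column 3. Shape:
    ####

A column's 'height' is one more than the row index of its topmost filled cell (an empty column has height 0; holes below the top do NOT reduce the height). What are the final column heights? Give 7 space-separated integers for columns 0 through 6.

Drop 1: S rot3 at col 4 lands with bottom-row=0; cleared 0 line(s) (total 0); column heights now [0 0 0 0 3 2 0], max=3
Drop 2: Z rot2 at col 3 lands with bottom-row=3; cleared 0 line(s) (total 0); column heights now [0 0 0 5 5 4 0], max=5
Drop 3: I rot0 at col 3 lands with bottom-row=5; cleared 0 line(s) (total 0); column heights now [0 0 0 6 6 6 6], max=6

Answer: 0 0 0 6 6 6 6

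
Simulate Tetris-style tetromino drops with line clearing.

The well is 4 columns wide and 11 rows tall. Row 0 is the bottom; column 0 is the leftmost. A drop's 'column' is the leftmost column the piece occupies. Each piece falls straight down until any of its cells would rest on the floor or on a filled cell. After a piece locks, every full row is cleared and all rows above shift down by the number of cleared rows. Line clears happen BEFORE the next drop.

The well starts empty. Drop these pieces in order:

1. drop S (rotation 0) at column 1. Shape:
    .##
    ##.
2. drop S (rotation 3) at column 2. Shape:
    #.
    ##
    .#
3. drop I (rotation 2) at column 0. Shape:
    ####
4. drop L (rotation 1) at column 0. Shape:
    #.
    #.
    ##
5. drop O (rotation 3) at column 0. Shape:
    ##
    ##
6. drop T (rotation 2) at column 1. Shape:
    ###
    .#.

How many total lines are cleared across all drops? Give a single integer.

Drop 1: S rot0 at col 1 lands with bottom-row=0; cleared 0 line(s) (total 0); column heights now [0 1 2 2], max=2
Drop 2: S rot3 at col 2 lands with bottom-row=2; cleared 0 line(s) (total 0); column heights now [0 1 5 4], max=5
Drop 3: I rot2 at col 0 lands with bottom-row=5; cleared 1 line(s) (total 1); column heights now [0 1 5 4], max=5
Drop 4: L rot1 at col 0 lands with bottom-row=1; cleared 1 line(s) (total 2); column heights now [3 1 4 3], max=4
Drop 5: O rot3 at col 0 lands with bottom-row=3; cleared 0 line(s) (total 2); column heights now [5 5 4 3], max=5
Drop 6: T rot2 at col 1 lands with bottom-row=4; cleared 0 line(s) (total 2); column heights now [5 6 6 6], max=6

Answer: 2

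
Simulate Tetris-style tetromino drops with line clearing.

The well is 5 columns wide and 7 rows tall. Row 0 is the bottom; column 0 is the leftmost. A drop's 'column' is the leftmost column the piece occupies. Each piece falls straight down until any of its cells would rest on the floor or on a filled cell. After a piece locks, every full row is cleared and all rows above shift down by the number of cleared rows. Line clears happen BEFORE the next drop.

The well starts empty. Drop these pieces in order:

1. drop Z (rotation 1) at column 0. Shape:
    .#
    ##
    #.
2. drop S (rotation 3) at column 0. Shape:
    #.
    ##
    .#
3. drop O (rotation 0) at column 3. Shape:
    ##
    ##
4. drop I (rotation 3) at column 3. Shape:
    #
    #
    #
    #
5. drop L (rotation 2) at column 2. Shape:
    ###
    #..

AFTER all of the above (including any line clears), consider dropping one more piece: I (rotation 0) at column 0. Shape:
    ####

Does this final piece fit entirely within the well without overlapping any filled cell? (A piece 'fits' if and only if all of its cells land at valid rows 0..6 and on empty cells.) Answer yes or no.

Drop 1: Z rot1 at col 0 lands with bottom-row=0; cleared 0 line(s) (total 0); column heights now [2 3 0 0 0], max=3
Drop 2: S rot3 at col 0 lands with bottom-row=3; cleared 0 line(s) (total 0); column heights now [6 5 0 0 0], max=6
Drop 3: O rot0 at col 3 lands with bottom-row=0; cleared 0 line(s) (total 0); column heights now [6 5 0 2 2], max=6
Drop 4: I rot3 at col 3 lands with bottom-row=2; cleared 0 line(s) (total 0); column heights now [6 5 0 6 2], max=6
Drop 5: L rot2 at col 2 lands with bottom-row=5; cleared 0 line(s) (total 0); column heights now [6 5 7 7 7], max=7
Test piece I rot0 at col 0 (width 4): heights before test = [6 5 7 7 7]; fits = False

Answer: no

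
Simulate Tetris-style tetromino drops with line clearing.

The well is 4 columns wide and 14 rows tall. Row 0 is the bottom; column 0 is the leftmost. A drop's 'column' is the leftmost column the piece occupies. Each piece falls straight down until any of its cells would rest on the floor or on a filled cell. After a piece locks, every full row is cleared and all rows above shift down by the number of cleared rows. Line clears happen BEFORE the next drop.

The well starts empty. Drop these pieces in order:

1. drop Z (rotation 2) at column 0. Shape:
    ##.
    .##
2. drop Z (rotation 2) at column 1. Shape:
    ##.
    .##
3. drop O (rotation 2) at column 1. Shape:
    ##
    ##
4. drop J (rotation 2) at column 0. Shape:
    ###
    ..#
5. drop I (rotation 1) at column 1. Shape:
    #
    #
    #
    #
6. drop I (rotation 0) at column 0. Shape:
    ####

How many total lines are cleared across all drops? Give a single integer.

Drop 1: Z rot2 at col 0 lands with bottom-row=0; cleared 0 line(s) (total 0); column heights now [2 2 1 0], max=2
Drop 2: Z rot2 at col 1 lands with bottom-row=1; cleared 1 line(s) (total 1); column heights now [0 2 2 0], max=2
Drop 3: O rot2 at col 1 lands with bottom-row=2; cleared 0 line(s) (total 1); column heights now [0 4 4 0], max=4
Drop 4: J rot2 at col 0 lands with bottom-row=4; cleared 0 line(s) (total 1); column heights now [6 6 6 0], max=6
Drop 5: I rot1 at col 1 lands with bottom-row=6; cleared 0 line(s) (total 1); column heights now [6 10 6 0], max=10
Drop 6: I rot0 at col 0 lands with bottom-row=10; cleared 1 line(s) (total 2); column heights now [6 10 6 0], max=10

Answer: 2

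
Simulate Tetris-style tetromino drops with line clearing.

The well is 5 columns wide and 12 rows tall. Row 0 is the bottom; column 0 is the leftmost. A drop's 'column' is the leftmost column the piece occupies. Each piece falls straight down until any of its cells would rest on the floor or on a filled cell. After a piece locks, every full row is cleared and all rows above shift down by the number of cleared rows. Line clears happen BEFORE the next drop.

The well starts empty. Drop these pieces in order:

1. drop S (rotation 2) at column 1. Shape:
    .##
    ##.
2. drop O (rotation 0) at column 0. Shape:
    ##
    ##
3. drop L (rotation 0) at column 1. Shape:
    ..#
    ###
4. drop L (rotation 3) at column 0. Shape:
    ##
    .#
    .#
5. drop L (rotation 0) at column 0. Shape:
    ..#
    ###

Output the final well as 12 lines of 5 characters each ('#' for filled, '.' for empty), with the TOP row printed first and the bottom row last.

Answer: .....
.....
.....
..#..
###..
##...
.#...
.#.#.
.###.
##...
####.
.##..

Derivation:
Drop 1: S rot2 at col 1 lands with bottom-row=0; cleared 0 line(s) (total 0); column heights now [0 1 2 2 0], max=2
Drop 2: O rot0 at col 0 lands with bottom-row=1; cleared 0 line(s) (total 0); column heights now [3 3 2 2 0], max=3
Drop 3: L rot0 at col 1 lands with bottom-row=3; cleared 0 line(s) (total 0); column heights now [3 4 4 5 0], max=5
Drop 4: L rot3 at col 0 lands with bottom-row=4; cleared 0 line(s) (total 0); column heights now [7 7 4 5 0], max=7
Drop 5: L rot0 at col 0 lands with bottom-row=7; cleared 0 line(s) (total 0); column heights now [8 8 9 5 0], max=9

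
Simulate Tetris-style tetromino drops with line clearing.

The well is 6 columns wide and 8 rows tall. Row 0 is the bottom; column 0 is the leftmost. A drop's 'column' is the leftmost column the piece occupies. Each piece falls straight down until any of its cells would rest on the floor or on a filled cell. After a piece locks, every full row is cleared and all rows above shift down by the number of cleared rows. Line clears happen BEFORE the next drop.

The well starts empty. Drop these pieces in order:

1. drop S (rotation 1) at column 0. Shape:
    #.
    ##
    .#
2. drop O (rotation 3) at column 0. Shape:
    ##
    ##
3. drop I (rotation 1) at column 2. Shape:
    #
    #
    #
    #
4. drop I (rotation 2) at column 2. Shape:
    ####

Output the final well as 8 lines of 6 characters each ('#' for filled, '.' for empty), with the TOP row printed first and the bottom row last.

Drop 1: S rot1 at col 0 lands with bottom-row=0; cleared 0 line(s) (total 0); column heights now [3 2 0 0 0 0], max=3
Drop 2: O rot3 at col 0 lands with bottom-row=3; cleared 0 line(s) (total 0); column heights now [5 5 0 0 0 0], max=5
Drop 3: I rot1 at col 2 lands with bottom-row=0; cleared 0 line(s) (total 0); column heights now [5 5 4 0 0 0], max=5
Drop 4: I rot2 at col 2 lands with bottom-row=4; cleared 1 line(s) (total 1); column heights now [4 4 4 0 0 0], max=4

Answer: ......
......
......
......
###...
#.#...
###...
.##...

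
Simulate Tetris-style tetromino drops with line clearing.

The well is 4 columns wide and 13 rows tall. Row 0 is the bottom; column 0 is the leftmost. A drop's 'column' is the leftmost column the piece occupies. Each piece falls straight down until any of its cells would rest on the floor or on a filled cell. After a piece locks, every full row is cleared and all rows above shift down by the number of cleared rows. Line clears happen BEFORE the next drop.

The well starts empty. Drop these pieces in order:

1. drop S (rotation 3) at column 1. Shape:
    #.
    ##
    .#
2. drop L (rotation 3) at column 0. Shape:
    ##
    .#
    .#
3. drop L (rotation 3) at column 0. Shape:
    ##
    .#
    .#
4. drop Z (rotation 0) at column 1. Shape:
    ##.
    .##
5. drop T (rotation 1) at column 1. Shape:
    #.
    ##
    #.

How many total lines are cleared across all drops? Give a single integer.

Answer: 1

Derivation:
Drop 1: S rot3 at col 1 lands with bottom-row=0; cleared 0 line(s) (total 0); column heights now [0 3 2 0], max=3
Drop 2: L rot3 at col 0 lands with bottom-row=3; cleared 0 line(s) (total 0); column heights now [6 6 2 0], max=6
Drop 3: L rot3 at col 0 lands with bottom-row=6; cleared 0 line(s) (total 0); column heights now [9 9 2 0], max=9
Drop 4: Z rot0 at col 1 lands with bottom-row=8; cleared 1 line(s) (total 1); column heights now [6 9 9 0], max=9
Drop 5: T rot1 at col 1 lands with bottom-row=9; cleared 0 line(s) (total 1); column heights now [6 12 11 0], max=12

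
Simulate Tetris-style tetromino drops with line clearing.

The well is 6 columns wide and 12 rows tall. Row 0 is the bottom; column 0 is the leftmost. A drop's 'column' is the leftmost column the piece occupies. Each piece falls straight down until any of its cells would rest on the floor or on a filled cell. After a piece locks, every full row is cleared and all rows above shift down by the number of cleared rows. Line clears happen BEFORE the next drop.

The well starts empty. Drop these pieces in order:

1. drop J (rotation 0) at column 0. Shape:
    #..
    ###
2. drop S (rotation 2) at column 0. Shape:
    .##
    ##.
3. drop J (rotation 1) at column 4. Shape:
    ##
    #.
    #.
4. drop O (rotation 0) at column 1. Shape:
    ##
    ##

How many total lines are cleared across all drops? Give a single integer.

Drop 1: J rot0 at col 0 lands with bottom-row=0; cleared 0 line(s) (total 0); column heights now [2 1 1 0 0 0], max=2
Drop 2: S rot2 at col 0 lands with bottom-row=2; cleared 0 line(s) (total 0); column heights now [3 4 4 0 0 0], max=4
Drop 3: J rot1 at col 4 lands with bottom-row=0; cleared 0 line(s) (total 0); column heights now [3 4 4 0 3 3], max=4
Drop 4: O rot0 at col 1 lands with bottom-row=4; cleared 0 line(s) (total 0); column heights now [3 6 6 0 3 3], max=6

Answer: 0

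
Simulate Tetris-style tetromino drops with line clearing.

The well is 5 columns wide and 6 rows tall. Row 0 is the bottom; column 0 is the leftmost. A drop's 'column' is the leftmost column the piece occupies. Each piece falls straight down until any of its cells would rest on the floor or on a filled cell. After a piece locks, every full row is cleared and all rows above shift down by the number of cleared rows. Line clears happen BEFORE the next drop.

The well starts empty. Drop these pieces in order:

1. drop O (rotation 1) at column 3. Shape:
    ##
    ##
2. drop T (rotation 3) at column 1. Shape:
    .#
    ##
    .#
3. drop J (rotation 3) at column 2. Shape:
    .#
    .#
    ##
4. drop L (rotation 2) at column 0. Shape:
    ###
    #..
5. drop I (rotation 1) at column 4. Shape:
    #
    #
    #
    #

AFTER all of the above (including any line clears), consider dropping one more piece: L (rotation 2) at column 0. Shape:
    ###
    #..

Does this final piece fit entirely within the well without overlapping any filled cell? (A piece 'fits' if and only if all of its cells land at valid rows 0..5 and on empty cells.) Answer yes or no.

Drop 1: O rot1 at col 3 lands with bottom-row=0; cleared 0 line(s) (total 0); column heights now [0 0 0 2 2], max=2
Drop 2: T rot3 at col 1 lands with bottom-row=0; cleared 0 line(s) (total 0); column heights now [0 2 3 2 2], max=3
Drop 3: J rot3 at col 2 lands with bottom-row=3; cleared 0 line(s) (total 0); column heights now [0 2 4 6 2], max=6
Drop 4: L rot2 at col 0 lands with bottom-row=3; cleared 0 line(s) (total 0); column heights now [5 5 5 6 2], max=6
Drop 5: I rot1 at col 4 lands with bottom-row=2; cleared 1 line(s) (total 1); column heights now [4 2 4 5 5], max=5
Test piece L rot2 at col 0 (width 3): heights before test = [4 2 4 5 5]; fits = True

Answer: yes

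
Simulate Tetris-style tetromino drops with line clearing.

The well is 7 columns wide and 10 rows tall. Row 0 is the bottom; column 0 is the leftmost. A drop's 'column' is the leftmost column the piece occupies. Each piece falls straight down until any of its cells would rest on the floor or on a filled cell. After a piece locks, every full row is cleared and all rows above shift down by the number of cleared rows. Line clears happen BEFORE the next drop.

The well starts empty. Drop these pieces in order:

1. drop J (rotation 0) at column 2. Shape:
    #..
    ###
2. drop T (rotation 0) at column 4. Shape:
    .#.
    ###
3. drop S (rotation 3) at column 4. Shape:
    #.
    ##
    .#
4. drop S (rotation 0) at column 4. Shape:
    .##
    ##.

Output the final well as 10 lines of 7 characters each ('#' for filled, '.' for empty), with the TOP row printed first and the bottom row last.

Answer: .......
.......
.....##
....##.
....#..
....##.
.....#.
.....#.
..#.###
..###..

Derivation:
Drop 1: J rot0 at col 2 lands with bottom-row=0; cleared 0 line(s) (total 0); column heights now [0 0 2 1 1 0 0], max=2
Drop 2: T rot0 at col 4 lands with bottom-row=1; cleared 0 line(s) (total 0); column heights now [0 0 2 1 2 3 2], max=3
Drop 3: S rot3 at col 4 lands with bottom-row=3; cleared 0 line(s) (total 0); column heights now [0 0 2 1 6 5 2], max=6
Drop 4: S rot0 at col 4 lands with bottom-row=6; cleared 0 line(s) (total 0); column heights now [0 0 2 1 7 8 8], max=8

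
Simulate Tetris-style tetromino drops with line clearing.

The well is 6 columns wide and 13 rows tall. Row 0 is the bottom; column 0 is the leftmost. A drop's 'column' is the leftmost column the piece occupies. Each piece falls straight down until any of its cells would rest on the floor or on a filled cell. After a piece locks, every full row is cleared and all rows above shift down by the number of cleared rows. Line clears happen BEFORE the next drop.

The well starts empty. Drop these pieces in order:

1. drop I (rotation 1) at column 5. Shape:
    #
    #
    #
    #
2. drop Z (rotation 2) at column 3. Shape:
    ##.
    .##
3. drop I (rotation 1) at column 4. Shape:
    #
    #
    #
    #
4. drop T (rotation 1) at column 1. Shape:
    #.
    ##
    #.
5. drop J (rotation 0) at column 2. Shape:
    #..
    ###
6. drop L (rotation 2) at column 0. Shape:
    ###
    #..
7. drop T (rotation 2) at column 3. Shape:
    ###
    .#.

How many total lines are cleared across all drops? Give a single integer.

Drop 1: I rot1 at col 5 lands with bottom-row=0; cleared 0 line(s) (total 0); column heights now [0 0 0 0 0 4], max=4
Drop 2: Z rot2 at col 3 lands with bottom-row=4; cleared 0 line(s) (total 0); column heights now [0 0 0 6 6 5], max=6
Drop 3: I rot1 at col 4 lands with bottom-row=6; cleared 0 line(s) (total 0); column heights now [0 0 0 6 10 5], max=10
Drop 4: T rot1 at col 1 lands with bottom-row=0; cleared 0 line(s) (total 0); column heights now [0 3 2 6 10 5], max=10
Drop 5: J rot0 at col 2 lands with bottom-row=10; cleared 0 line(s) (total 0); column heights now [0 3 12 11 11 5], max=12
Drop 6: L rot2 at col 0 lands with bottom-row=11; cleared 0 line(s) (total 0); column heights now [13 13 13 11 11 5], max=13
Drop 7: T rot2 at col 3 lands with bottom-row=11; cleared 1 line(s) (total 1); column heights now [12 3 12 11 12 5], max=12

Answer: 1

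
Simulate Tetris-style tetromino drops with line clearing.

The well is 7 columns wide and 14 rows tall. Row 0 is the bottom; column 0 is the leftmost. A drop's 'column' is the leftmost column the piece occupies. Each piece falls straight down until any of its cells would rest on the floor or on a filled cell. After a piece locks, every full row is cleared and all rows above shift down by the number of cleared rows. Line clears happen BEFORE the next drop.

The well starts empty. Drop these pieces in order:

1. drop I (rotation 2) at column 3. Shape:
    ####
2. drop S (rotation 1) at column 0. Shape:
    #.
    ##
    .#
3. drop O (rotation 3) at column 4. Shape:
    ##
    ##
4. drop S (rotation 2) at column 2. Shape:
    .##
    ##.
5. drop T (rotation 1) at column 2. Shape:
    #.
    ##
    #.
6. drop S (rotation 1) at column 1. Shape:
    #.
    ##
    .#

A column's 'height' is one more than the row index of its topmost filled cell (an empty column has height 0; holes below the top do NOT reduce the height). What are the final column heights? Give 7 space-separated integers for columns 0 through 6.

Answer: 3 9 8 5 4 3 1

Derivation:
Drop 1: I rot2 at col 3 lands with bottom-row=0; cleared 0 line(s) (total 0); column heights now [0 0 0 1 1 1 1], max=1
Drop 2: S rot1 at col 0 lands with bottom-row=0; cleared 0 line(s) (total 0); column heights now [3 2 0 1 1 1 1], max=3
Drop 3: O rot3 at col 4 lands with bottom-row=1; cleared 0 line(s) (total 0); column heights now [3 2 0 1 3 3 1], max=3
Drop 4: S rot2 at col 2 lands with bottom-row=2; cleared 0 line(s) (total 0); column heights now [3 2 3 4 4 3 1], max=4
Drop 5: T rot1 at col 2 lands with bottom-row=3; cleared 0 line(s) (total 0); column heights now [3 2 6 5 4 3 1], max=6
Drop 6: S rot1 at col 1 lands with bottom-row=6; cleared 0 line(s) (total 0); column heights now [3 9 8 5 4 3 1], max=9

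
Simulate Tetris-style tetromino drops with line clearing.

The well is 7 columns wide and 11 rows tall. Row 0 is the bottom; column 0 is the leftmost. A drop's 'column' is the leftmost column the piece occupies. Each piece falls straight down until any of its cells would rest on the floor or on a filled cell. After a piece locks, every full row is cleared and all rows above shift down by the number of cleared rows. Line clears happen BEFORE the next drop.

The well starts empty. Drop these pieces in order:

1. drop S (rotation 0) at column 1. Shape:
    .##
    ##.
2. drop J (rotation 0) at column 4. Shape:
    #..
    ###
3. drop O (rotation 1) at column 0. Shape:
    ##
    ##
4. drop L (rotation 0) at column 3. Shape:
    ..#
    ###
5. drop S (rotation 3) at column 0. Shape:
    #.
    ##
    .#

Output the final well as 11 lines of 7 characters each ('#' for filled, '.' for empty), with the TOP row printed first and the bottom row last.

Answer: .......
.......
.......
.......
.......
#......
##.....
.#...#.
##.###.
#####..
.##.###

Derivation:
Drop 1: S rot0 at col 1 lands with bottom-row=0; cleared 0 line(s) (total 0); column heights now [0 1 2 2 0 0 0], max=2
Drop 2: J rot0 at col 4 lands with bottom-row=0; cleared 0 line(s) (total 0); column heights now [0 1 2 2 2 1 1], max=2
Drop 3: O rot1 at col 0 lands with bottom-row=1; cleared 0 line(s) (total 0); column heights now [3 3 2 2 2 1 1], max=3
Drop 4: L rot0 at col 3 lands with bottom-row=2; cleared 0 line(s) (total 0); column heights now [3 3 2 3 3 4 1], max=4
Drop 5: S rot3 at col 0 lands with bottom-row=3; cleared 0 line(s) (total 0); column heights now [6 5 2 3 3 4 1], max=6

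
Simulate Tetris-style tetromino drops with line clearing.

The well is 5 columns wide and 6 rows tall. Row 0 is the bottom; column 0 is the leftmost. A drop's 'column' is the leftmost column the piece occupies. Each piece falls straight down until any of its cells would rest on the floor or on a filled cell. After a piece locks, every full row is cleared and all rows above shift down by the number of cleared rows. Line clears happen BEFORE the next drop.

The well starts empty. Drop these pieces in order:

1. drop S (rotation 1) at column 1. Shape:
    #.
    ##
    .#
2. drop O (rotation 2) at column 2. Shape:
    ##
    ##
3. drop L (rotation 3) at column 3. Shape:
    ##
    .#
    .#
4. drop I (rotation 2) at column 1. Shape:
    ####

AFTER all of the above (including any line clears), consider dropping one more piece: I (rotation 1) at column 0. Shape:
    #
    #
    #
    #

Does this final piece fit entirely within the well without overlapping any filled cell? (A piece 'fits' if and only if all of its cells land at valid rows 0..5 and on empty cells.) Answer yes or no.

Answer: yes

Derivation:
Drop 1: S rot1 at col 1 lands with bottom-row=0; cleared 0 line(s) (total 0); column heights now [0 3 2 0 0], max=3
Drop 2: O rot2 at col 2 lands with bottom-row=2; cleared 0 line(s) (total 0); column heights now [0 3 4 4 0], max=4
Drop 3: L rot3 at col 3 lands with bottom-row=2; cleared 0 line(s) (total 0); column heights now [0 3 4 5 5], max=5
Drop 4: I rot2 at col 1 lands with bottom-row=5; cleared 0 line(s) (total 0); column heights now [0 6 6 6 6], max=6
Test piece I rot1 at col 0 (width 1): heights before test = [0 6 6 6 6]; fits = True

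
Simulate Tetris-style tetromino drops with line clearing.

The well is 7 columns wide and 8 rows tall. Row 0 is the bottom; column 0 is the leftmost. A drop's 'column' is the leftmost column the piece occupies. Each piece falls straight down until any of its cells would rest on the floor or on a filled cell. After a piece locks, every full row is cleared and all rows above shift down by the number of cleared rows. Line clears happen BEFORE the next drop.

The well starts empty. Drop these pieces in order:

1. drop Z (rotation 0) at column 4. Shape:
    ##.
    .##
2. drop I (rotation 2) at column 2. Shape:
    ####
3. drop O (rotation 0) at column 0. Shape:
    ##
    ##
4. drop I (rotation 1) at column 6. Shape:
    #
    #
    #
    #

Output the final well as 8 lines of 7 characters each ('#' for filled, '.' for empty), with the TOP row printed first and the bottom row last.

Answer: .......
.......
.......
......#
......#
..#####
##..###
##...##

Derivation:
Drop 1: Z rot0 at col 4 lands with bottom-row=0; cleared 0 line(s) (total 0); column heights now [0 0 0 0 2 2 1], max=2
Drop 2: I rot2 at col 2 lands with bottom-row=2; cleared 0 line(s) (total 0); column heights now [0 0 3 3 3 3 1], max=3
Drop 3: O rot0 at col 0 lands with bottom-row=0; cleared 0 line(s) (total 0); column heights now [2 2 3 3 3 3 1], max=3
Drop 4: I rot1 at col 6 lands with bottom-row=1; cleared 0 line(s) (total 0); column heights now [2 2 3 3 3 3 5], max=5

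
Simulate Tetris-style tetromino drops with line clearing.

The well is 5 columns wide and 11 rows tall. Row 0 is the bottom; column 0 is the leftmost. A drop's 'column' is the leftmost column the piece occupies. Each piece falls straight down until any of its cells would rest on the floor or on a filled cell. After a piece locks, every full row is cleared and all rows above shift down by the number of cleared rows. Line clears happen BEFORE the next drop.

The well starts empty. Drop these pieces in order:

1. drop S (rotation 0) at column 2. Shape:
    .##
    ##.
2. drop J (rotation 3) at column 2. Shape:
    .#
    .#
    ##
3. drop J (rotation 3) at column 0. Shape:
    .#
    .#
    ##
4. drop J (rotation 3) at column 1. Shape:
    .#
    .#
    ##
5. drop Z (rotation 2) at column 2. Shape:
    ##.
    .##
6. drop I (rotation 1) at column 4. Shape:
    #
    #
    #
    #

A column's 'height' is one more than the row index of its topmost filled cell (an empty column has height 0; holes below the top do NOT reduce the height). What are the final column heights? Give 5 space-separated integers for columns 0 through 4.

Answer: 1 4 7 7 10

Derivation:
Drop 1: S rot0 at col 2 lands with bottom-row=0; cleared 0 line(s) (total 0); column heights now [0 0 1 2 2], max=2
Drop 2: J rot3 at col 2 lands with bottom-row=2; cleared 0 line(s) (total 0); column heights now [0 0 3 5 2], max=5
Drop 3: J rot3 at col 0 lands with bottom-row=0; cleared 0 line(s) (total 0); column heights now [1 3 3 5 2], max=5
Drop 4: J rot3 at col 1 lands with bottom-row=3; cleared 0 line(s) (total 0); column heights now [1 4 6 5 2], max=6
Drop 5: Z rot2 at col 2 lands with bottom-row=5; cleared 0 line(s) (total 0); column heights now [1 4 7 7 6], max=7
Drop 6: I rot1 at col 4 lands with bottom-row=6; cleared 0 line(s) (total 0); column heights now [1 4 7 7 10], max=10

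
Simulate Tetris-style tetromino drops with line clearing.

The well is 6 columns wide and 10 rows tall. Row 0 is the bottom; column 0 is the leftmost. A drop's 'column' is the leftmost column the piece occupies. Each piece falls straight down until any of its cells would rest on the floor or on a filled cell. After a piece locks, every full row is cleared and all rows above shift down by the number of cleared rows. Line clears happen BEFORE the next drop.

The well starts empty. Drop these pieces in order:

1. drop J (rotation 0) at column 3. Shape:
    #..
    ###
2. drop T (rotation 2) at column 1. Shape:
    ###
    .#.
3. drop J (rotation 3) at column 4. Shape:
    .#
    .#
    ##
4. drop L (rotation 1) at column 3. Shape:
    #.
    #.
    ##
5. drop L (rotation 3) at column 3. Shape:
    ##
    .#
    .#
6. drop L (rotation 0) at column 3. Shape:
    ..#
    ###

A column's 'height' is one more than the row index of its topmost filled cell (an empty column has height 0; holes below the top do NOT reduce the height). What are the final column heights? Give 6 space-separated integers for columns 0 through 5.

Drop 1: J rot0 at col 3 lands with bottom-row=0; cleared 0 line(s) (total 0); column heights now [0 0 0 2 1 1], max=2
Drop 2: T rot2 at col 1 lands with bottom-row=1; cleared 0 line(s) (total 0); column heights now [0 3 3 3 1 1], max=3
Drop 3: J rot3 at col 4 lands with bottom-row=1; cleared 0 line(s) (total 0); column heights now [0 3 3 3 2 4], max=4
Drop 4: L rot1 at col 3 lands with bottom-row=3; cleared 0 line(s) (total 0); column heights now [0 3 3 6 4 4], max=6
Drop 5: L rot3 at col 3 lands with bottom-row=4; cleared 0 line(s) (total 0); column heights now [0 3 3 7 7 4], max=7
Drop 6: L rot0 at col 3 lands with bottom-row=7; cleared 0 line(s) (total 0); column heights now [0 3 3 8 8 9], max=9

Answer: 0 3 3 8 8 9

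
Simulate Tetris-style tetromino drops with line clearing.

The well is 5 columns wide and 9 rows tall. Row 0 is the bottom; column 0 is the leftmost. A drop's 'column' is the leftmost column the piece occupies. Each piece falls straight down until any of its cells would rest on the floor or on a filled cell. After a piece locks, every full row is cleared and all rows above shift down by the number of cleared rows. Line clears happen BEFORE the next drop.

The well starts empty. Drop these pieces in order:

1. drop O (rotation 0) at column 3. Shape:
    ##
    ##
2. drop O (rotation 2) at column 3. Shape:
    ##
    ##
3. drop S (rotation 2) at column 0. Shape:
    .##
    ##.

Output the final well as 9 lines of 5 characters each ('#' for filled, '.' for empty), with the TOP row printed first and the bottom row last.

Answer: .....
.....
.....
.....
.....
...##
...##
.####
##.##

Derivation:
Drop 1: O rot0 at col 3 lands with bottom-row=0; cleared 0 line(s) (total 0); column heights now [0 0 0 2 2], max=2
Drop 2: O rot2 at col 3 lands with bottom-row=2; cleared 0 line(s) (total 0); column heights now [0 0 0 4 4], max=4
Drop 3: S rot2 at col 0 lands with bottom-row=0; cleared 0 line(s) (total 0); column heights now [1 2 2 4 4], max=4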